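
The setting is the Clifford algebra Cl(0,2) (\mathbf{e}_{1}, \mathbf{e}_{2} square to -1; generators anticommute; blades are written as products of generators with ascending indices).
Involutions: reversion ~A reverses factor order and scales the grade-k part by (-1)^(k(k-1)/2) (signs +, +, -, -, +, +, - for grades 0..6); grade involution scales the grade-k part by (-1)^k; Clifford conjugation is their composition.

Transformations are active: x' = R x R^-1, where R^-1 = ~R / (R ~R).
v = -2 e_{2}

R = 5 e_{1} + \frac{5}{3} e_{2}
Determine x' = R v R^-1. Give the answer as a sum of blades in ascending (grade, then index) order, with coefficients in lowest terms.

~R = 5 e_{1} + \frac{5}{3} e_{2}, and R ~R = -\frac{250}{9}, so R^-1 = ~R / (-\frac{250}{9}).
R v = \frac{10}{3} - 10 e_{1} e_{2}
Answer: -\frac{6}{5} e_{1} + \frac{8}{5} e_{2}


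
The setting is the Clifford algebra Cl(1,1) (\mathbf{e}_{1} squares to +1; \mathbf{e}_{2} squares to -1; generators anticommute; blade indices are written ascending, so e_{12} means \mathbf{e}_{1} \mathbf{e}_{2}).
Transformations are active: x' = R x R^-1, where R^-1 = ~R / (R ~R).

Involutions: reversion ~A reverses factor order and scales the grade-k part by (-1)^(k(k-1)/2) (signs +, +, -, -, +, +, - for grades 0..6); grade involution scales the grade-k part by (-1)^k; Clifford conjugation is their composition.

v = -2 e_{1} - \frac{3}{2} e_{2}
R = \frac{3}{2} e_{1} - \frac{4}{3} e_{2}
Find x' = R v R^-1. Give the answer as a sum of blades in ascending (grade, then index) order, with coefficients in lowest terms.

~R = \frac{3}{2} e_{1} - \frac{4}{3} e_{2}, and R ~R = \frac{17}{36}, so R^-1 = ~R / (\frac{17}{36}).
R v = -5 - \frac{59}{12} e_{12}
Answer: -\frac{506}{17} e_{1} + \frac{1011}{34} e_{2}


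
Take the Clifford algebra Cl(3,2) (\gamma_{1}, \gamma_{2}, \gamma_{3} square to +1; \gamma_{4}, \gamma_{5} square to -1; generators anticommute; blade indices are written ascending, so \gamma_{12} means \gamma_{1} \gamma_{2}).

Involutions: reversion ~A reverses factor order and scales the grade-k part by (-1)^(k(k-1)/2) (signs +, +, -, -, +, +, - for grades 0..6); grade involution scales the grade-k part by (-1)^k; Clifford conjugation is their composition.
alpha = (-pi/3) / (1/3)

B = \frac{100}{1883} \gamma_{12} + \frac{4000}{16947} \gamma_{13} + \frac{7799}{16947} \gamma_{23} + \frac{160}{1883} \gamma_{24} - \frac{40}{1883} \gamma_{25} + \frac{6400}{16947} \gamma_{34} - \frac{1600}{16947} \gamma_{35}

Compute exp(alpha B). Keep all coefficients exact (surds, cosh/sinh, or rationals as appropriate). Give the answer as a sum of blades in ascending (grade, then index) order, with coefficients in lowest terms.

B^2 term by term: the squares give (\frac{100}{1883})^2*(\gamma_{12})^2 + (\frac{4000}{16947})^2*(\gamma_{13})^2 + (\frac{7799}{16947})^2*(\gamma_{23})^2 + (\frac{160}{1883})^2*(\gamma_{24})^2 + (-\frac{40}{1883})^2*(\gamma_{25})^2 + (\frac{6400}{16947})^2*(\gamma_{34})^2 + (-\frac{1600}{16947})^2*(\gamma_{35})^2 = \frac{10000}{3545689}*(-1) + \frac{16000000}{287200809}*(-1) + \frac{60824401}{287200809}*(-1) + \frac{25600}{3545689}*(+1) + \frac{1600}{3545689}*(+1) + \frac{40960000}{287200809}*(+1) + \frac{2560000}{287200809}*(+1) = -\frac{1}{9} (each basis 2-blade squares to minus the product of its generators' squares); cross terms between blades sharing an index anticommute and cancel; the commuting (index-disjoint) pairs give grade-4 terms 2*c*c'*(blade product), which cancel blade by blade — \gamma_{1234}: \frac{1280000}{31911201} - \frac{1280000}{31911201} = 0; \gamma_{1235}: -\frac{320000}{31911201} + \frac{320000}{31911201} = 0; \gamma_{2345}: \frac{512000}{31911201} - \frac{512000}{31911201} = 0 — confirming B is simple. So B^2 = -\frac{1}{9}.
B^2 = -\frac{1}{9} — B^2 < 0, so the exponential closes trigonometrically: l = \frac{1}{3}, alpha*l = - \frac{\pi}{3}, so exp(alpha B) = cos(- \frac{\pi}{3}) + (sin(- \frac{\pi}{3})/(\frac{1}{3}))*B = \frac{1}{2} + (- \frac{3 \sqrt{3}}{2})*B.
Answer: \frac{1}{2} - \frac{150 \sqrt{3}}{1883} \gamma_{12} - \frac{2000 \sqrt{3}}{5649} \gamma_{13} - \frac{7799 \sqrt{3}}{11298} \gamma_{23} - \frac{240 \sqrt{3}}{1883} \gamma_{24} + \frac{60 \sqrt{3}}{1883} \gamma_{25} - \frac{3200 \sqrt{3}}{5649} \gamma_{34} + \frac{800 \sqrt{3}}{5649} \gamma_{35}


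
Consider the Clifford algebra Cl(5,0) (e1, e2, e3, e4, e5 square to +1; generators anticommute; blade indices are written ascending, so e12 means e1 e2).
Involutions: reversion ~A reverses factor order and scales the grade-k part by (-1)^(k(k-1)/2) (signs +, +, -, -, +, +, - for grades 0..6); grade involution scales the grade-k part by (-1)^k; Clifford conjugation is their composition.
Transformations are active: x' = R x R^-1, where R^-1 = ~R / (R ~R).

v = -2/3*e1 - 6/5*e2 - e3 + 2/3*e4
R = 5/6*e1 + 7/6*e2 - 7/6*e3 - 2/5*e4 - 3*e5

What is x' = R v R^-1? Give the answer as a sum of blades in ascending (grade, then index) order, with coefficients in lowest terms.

~R = 5/6*e1 + 7/6*e2 - 7/6*e3 - 2/5*e4 - 3*e5, and R ~R = 3773/300, so R^-1 = ~R / (3773/300).
R v = -19/18 - 2/9*e12 - 29/18*e13 + 13/45*e14 - 2*e15 - 77/30*e23 + 67/225*e24 - 18/5*e25 - 53/45*e34 - 3*e35 + 2*e45
Answer: 17888/33957*e1 + 24356/24255*e2 + 5801/4851*e3 - 2262/3773*e4 + 1900/3773*e5


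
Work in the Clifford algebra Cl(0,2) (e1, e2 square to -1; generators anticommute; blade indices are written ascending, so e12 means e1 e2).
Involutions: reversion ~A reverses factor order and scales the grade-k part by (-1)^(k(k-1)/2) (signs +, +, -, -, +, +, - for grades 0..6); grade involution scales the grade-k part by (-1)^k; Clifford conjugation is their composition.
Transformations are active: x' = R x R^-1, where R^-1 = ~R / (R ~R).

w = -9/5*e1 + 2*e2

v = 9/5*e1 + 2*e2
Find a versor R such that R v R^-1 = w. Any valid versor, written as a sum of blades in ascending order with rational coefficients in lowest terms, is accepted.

Key observation: q(v) = q(w) = -181/25 (sandwiches preserve the norm), so R = v + w = 4*e2 works whenever it is invertible — the component of v along it is kept and (v - w)/2 reverses, sending v to w.
Answer: 4*e2


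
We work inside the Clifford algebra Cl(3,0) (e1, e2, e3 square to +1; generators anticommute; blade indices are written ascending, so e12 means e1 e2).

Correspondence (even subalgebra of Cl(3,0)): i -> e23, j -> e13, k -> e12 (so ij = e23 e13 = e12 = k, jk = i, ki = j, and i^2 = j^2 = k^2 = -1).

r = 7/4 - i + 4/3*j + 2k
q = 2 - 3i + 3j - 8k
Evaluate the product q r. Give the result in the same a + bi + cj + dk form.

In blades: q = 2 - 8*e12 + 3*e13 - 3*e23, r = 7/4 + 2*e12 + 4/3*e13 - e23.
Distribute q over r term by term (generator squares from the signature, products reordered to ascending indices): (2)*r = 7/2 + 4*e12 + 8/3*e13 - 2*e23; (-8*e12)*r = 16 - 14*e12 + 8*e13 + 32/3*e23; (3*e13)*r = -4 + 3*e12 + 21/4*e13 + 6*e23; (-3*e23)*r = -3 - 4*e12 + 6*e13 - 21/4*e23.
Sum: 25/2 - 11*e12 + 263/12*e13 + 113/12*e23; translating back through the correspondence:
Answer: 25/2 + 113/12*i + 263/12*j - 11k


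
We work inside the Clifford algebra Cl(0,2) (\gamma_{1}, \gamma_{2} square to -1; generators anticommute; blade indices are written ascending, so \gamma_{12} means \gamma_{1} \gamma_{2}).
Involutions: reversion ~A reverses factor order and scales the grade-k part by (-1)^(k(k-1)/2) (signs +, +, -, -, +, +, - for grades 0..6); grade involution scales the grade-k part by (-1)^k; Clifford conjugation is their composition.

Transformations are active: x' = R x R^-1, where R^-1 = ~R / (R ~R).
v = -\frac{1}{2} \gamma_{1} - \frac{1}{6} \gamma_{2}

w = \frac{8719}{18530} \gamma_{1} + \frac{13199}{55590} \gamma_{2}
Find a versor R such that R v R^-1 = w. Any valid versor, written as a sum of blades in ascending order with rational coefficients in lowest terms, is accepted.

Since q(v) = q(w) = -\frac{5}{18}, the sum R = v + w = -\frac{273}{9265} \gamma_{1} + \frac{1967}{27795} \gamma_{2} does the job whenever invertible.
Answer: -\frac{273}{9265} \gamma_{1} + \frac{1967}{27795} \gamma_{2}


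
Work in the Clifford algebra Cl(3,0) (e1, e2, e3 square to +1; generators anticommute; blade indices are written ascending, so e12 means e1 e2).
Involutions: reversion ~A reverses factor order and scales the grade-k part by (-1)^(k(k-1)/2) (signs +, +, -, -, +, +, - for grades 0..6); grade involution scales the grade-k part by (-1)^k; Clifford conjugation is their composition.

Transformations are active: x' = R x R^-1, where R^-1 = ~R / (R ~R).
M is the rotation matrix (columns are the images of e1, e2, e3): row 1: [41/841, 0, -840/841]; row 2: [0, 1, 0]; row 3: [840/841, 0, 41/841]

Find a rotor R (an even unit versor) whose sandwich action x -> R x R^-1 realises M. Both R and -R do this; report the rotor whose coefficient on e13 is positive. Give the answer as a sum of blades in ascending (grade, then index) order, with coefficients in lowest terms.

Method: write R = a + b12*e12 + b13*e13 + b23*e23 with a^2 + b12^2 + b13^2 + b23^2 = 1 (so R^-1 = ~R). Expanding the columns R e_j ~R gives tr M = 4a^2 - 1 and, from the antisymmetric part, M21 - M12 = -4a*b12, M13 - M31 = 4a*b13, M32 - M23 = -4a*b23.
Here tr M = 923/841, so a^2 = (1 + tr M)/4 = 441/841 and a = ±21/29. Taking a = 21/29: M21 - M12 = 0, M13 - M31 = -1680/841, M32 - M23 = 0, giving b12 = 0, b13 = -20/29, b23 = 0, i.e. R = 21/29 - 20/29*e13.
Its e13 coefficient is negative, so report the other preimage -R.
Answer: -21/29 + 20/29*e13. Key observation: the double cover Spin(3) -> SO(3) sends R and -R to the same matrix (trace 923/841 here), so the stated sign of the e13 coefficient is what selects one sheet.


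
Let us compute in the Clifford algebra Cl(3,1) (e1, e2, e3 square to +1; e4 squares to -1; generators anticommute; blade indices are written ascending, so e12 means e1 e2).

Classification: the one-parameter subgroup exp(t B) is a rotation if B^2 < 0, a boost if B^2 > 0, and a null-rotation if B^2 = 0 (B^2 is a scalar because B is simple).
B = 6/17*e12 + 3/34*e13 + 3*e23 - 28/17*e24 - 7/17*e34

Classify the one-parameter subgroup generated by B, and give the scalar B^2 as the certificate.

B^2 term by term: the squares give (6/17)^2*(e12)^2 + (3/34)^2*(e13)^2 + (3)^2*(e23)^2 + (-28/17)^2*(e24)^2 + (-7/17)^2*(e34)^2 = 36/289*(-1) + 9/1156*(-1) + 9*(-1) + 784/289*(+1) + 49/289*(+1) = -25/4 (each basis 2-blade squares to minus the product of its generators' squares); cross terms between blades sharing an index anticommute and cancel; the commuting (index-disjoint) pairs give grade-4 terms 2*c*c'*(blade product), which cancel blade by blade — e1234: -84/289 + 84/289 = 0 — confirming B is simple. So B^2 = -25/4.
Answer: rotation, certificate B^2 = -25/4. Certificate logic: -25/4 is a conjugation-invariant scalar, so its sign fixes rotation versus boost versus null-rotation outright.


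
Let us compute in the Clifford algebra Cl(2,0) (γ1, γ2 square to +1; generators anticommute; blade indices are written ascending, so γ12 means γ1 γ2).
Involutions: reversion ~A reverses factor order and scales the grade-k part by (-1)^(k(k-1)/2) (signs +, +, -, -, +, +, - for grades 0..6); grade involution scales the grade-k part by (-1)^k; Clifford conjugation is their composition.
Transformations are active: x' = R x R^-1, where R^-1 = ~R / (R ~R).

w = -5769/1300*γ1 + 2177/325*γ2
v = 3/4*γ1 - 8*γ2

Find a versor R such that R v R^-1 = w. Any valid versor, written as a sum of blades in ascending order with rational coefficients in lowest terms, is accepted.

Here q(v) = q(w) = 1033/16; the classical choice R = v + w = -2397/650*γ1 - 423/325*γ2 then realises v -> w under the sandwich.
Answer: -2397/650*γ1 - 423/325*γ2


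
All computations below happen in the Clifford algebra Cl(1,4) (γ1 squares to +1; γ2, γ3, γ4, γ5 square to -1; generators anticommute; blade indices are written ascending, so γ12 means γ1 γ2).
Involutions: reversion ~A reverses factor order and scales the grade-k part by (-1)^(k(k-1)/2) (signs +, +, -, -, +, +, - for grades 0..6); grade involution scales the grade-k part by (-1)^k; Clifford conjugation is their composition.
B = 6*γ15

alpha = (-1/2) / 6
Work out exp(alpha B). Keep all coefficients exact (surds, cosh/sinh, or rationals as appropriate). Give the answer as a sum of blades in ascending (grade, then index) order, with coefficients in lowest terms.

B^2 = (6)^2*(γ15)^2 = 36*(+1) = 36 (a basis 2-blade squares to minus the product of its generators' squares).
B^2 = 36 — the series telescopes hyperbolically here: l = 6, alpha*l = -1/2, so exp(alpha B) = cosh(-1/2) + (sinh(-1/2)/6)*B = cosh(1/2) + (-sinh(1/2)/6)*B.
Answer: cosh(1/2) - sinh(1/2)*γ15


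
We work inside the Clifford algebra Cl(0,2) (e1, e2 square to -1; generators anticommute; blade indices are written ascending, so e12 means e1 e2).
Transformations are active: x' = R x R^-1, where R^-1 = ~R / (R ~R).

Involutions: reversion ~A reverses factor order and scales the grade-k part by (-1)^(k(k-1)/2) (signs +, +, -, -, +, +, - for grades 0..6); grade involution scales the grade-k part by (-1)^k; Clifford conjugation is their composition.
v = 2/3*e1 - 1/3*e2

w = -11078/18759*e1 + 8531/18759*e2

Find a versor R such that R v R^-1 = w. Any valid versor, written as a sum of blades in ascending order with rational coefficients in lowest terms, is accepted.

Reasoning: v^2 = w^2 = -5/9 since conjugation preserves the quadratic form; R = v + w = 476/6253*e1 + 2278/18759*e2 is then valid when invertible, keeping its own part and reversing (v - w)/2.
Answer: 476/6253*e1 + 2278/18759*e2


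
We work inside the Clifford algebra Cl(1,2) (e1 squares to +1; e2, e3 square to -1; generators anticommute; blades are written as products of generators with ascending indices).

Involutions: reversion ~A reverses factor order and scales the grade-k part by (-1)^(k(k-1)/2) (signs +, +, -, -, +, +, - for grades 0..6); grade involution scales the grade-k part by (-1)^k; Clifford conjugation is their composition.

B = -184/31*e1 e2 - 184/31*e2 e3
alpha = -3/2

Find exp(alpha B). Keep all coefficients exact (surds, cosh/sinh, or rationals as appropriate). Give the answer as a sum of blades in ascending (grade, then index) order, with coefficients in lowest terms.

B^2 term by term: the squares give (-184/31)^2*(e1 e2)^2 + (-184/31)^2*(e2 e3)^2 = 33856/961*(+1) + 33856/961*(-1) = 0 (each basis 2-blade squares to minus the product of its generators' squares); cross terms between blades sharing an index anticommute and cancel. So B^2 = 0.
B^2 = 0, and the exponential is exactly linear here: exp(alpha B) = 1 + alpha B (parabolic case).
Answer: 1 + 276/31*e1 e2 + 276/31*e2 e3


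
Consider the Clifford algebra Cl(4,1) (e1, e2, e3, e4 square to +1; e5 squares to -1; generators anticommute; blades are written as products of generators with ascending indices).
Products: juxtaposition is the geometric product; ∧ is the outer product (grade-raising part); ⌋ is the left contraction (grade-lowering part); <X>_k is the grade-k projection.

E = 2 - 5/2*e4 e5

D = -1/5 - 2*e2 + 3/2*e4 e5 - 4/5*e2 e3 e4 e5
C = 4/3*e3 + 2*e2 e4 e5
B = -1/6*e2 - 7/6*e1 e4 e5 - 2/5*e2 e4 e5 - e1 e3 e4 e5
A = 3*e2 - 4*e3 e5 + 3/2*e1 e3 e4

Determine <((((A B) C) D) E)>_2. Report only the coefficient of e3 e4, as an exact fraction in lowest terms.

step 1: -1/2 + 3/2*e5 - 4*e1 e4 - 7/4*e3 e5 - 6/5*e4 e5 + 14/3*e1 e3 e4 + 8/5*e2 e3 e4 + 2/3*e2 e3 e5 - 1/4*e1 e2 e3 e4 - 3/5*e1 e2 e3 e5 + 7/2*e1 e2 e4 e5 + 3*e1 e2 e3 e4 e5
step 2: 7*e1 - 12/5*e2 - 2/3*e3 + 7/3*e5 - 6*e1 e3 - 56/9*e1 e4 - 77/15*e2 e4 - 8/9*e2 e5 + 4/3*e3 e4 + 6/5*e3 e5 + 1/3*e1 e2 e4 + 44/5*e1 e2 e5 + 62/15*e1 e3 e4 - 1/2*e1 e3 e5 - 7/2*e2 e3 e4 - e2 e4 e5 - 8/5*e3 e4 e5 + 28/3*e1 e2 e3 e5 + 4*e1 e2 e4 e5 + 14/3*e1 e2 e3 e4 e5
step 3: 24/5 + 7/3*e1 - 23/10*e2 - 22/15*e3 - 203/30*e4 - 227/45*e5 - 8*e1 e2 - 2*e1 e3 + 422/45*e1 e4 + 124/15*e1 e5 - 4/3*e2 e3 + 49/75*e2 e4 - 161/90*e2 e5 + 416/45*e3 e4 + 88/15*e3 e5 + 2*e4 e5 - 5*e1 e2 e3 + 13/45*e1 e2 e4 + 307/150*e1 e2 e5 - 517/60*e1 e3 e4 - 379/30*e1 e3 e5 + 5/2*e1 e4 e5 - 23/6*e2 e3 e4 - 153/20*e2 e3 e5 - 59/15*e2 e4 e5 + 31/25*e3 e4 e5 + 86/15*e1 e2 e3 e4 + 37/9*e1 e2 e3 e5 - 28/5*e1 e2 e4 e5 + 1/3*e1 e3 e4 e5 - 16/5*e2 e3 e4 e5 - 98/15*e1 e2 e3 e4 e5
step 4: 23/5 - 19/12*e1 + 157/30*e2 - 181/30*e3 - 83/90*e4 + 1229/180*e5 - 2*e1 e2 - 29/6*e1 e3 - 86/45*e1 e4 - 311/45*e1 e5 + 16/3*e2 e3 + 5201/900*e2 e4 - 469/90*e2 e5 + 172/45*e3 e4 - 512/45*e3 e5 - 8*e4 e5 + 19/3*e1 e2 e3 - 817/180*e1 e2 e4 + 1517/450*e1 e2 e5 + 287/20*e1 e3 e4 - 149/40*e1 e3 e5 - 5/6*e1 e4 e5 + 275/24*e2 e3 e4 - 343/60*e2 e3 e5 - 127/60*e2 e4 e5 + 461/75*e3 e4 e5 + 107/90*e1 e2 e3 e4 - 55/9*e1 e2 e3 e5 + 44/5*e1 e2 e4 e5 + 17/3*e1 e3 e4 e5 - 46/15*e2 e3 e4 e5 - 17/30*e1 e2 e3 e4 e5
step 5: -2*e1 e2 - 29/6*e1 e3 - 86/45*e1 e4 - 311/45*e1 e5 + 16/3*e2 e3 + 5201/900*e2 e4 - 469/90*e2 e5 + 172/45*e3 e4 - 512/45*e3 e5 - 8*e4 e5
Answer: 172/45


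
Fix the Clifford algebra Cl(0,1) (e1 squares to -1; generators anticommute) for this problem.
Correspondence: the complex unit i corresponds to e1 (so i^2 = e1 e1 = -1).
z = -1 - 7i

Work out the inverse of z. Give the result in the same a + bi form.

In blades: z = -1 - 7*e1.
With qbar = -1 + 7*e1 (scalar fixed, mapped units negated), z qbar = 50 (the sum of squared coefficients), so z^-1 = qbar / (50) = -1/50 + 7/50*e1; translating back:
Answer: -1/50 + 7/50*i


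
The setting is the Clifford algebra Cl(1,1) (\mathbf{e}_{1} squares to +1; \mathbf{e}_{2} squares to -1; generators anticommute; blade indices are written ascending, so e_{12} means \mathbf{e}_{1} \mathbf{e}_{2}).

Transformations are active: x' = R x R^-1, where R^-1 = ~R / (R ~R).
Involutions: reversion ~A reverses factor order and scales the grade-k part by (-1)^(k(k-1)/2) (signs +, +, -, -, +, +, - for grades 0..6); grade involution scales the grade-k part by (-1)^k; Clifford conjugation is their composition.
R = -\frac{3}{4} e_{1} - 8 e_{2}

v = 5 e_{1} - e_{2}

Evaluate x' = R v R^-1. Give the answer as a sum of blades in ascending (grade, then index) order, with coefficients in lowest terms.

~R = -\frac{3}{4} e_{1} - 8 e_{2}, and R ~R = -\frac{1015}{16}, so R^-1 = ~R / (-\frac{1015}{16}).
R v = -\frac{47}{4} + \frac{163}{4} e_{12}
Answer: -\frac{5357}{1015} e_{1} - \frac{1993}{1015} e_{2}


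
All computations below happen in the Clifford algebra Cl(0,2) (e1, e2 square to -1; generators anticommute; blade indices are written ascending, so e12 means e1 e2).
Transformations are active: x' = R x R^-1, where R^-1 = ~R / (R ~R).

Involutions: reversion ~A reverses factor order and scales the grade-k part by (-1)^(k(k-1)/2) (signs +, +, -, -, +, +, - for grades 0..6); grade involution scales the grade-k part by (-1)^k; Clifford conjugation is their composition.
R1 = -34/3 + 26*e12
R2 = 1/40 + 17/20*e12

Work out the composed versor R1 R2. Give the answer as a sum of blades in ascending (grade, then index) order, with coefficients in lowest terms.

Distribute over the terms of R1 (each basis-blade product reordered to ascending indices, repeated generators contracted through their squares):
(-34/3) R2 = -17/60 - 289/30*e12
(26*e12) R2 = -221/10 + 13/20*e12
Summing the partial products and collecting blades:
Answer: -1343/60 - 539/60*e12


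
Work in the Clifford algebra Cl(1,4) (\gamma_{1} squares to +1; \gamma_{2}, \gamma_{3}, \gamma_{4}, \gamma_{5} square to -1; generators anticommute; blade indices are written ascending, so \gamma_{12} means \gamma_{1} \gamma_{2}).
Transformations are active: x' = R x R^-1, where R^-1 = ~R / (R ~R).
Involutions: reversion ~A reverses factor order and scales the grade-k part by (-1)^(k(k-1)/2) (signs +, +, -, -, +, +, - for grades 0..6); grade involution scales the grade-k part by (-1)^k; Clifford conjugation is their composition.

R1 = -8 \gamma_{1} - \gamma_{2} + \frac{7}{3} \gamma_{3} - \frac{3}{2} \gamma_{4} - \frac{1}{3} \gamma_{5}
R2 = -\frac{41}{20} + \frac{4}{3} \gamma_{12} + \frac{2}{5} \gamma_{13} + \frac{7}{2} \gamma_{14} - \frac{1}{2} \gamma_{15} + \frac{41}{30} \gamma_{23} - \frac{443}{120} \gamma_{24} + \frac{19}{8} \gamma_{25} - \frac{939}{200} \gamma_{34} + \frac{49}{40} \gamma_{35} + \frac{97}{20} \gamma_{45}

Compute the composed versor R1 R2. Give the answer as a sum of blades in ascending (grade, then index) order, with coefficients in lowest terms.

Distribute over the terms of R1 (each basis-blade product reordered to ascending indices, repeated generators contracted through their squares):
(-8 \gamma_{1}) R2 = \frac{82}{5} \gamma_{1} - \frac{32}{3} \gamma_{2} - \frac{16}{5} \gamma_{3} - 28 \gamma_{4} + 4 \gamma_{5} - \frac{164}{15} \gamma_{123} + \frac{443}{15} \gamma_{124} - 19 \gamma_{125} + \frac{939}{25} \gamma_{134} - \frac{49}{5} \gamma_{135} - \frac{194}{5} \gamma_{145}
(-\gamma_{2}) R2 = -\frac{4}{3} \gamma_{1} + \frac{41}{20} \gamma_{2} + \frac{41}{30} \gamma_{3} - \frac{443}{120} \gamma_{4} + \frac{19}{8} \gamma_{5} + \frac{2}{5} \gamma_{123} + \frac{7}{2} \gamma_{124} - \frac{1}{2} \gamma_{125} + \frac{939}{200} \gamma_{234} - \frac{49}{40} \gamma_{235} - \frac{97}{20} \gamma_{245}
(\frac{7}{3} \gamma_{3}) R2 = \frac{14}{15} \gamma_{1} + \frac{287}{90} \gamma_{2} - \frac{287}{60} \gamma_{3} + \frac{2191}{200} \gamma_{4} - \frac{343}{120} \gamma_{5} + \frac{28}{9} \gamma_{123} - \frac{49}{6} \gamma_{134} + \frac{7}{6} \gamma_{135} + \frac{3101}{360} \gamma_{234} - \frac{133}{24} \gamma_{235} + \frac{679}{60} \gamma_{345}
(-\frac{3}{2} \gamma_{4}) R2 = -\frac{21}{4} \gamma_{1} + \frac{443}{80} \gamma_{2} + \frac{2817}{400} \gamma_{3} + \frac{123}{40} \gamma_{4} + \frac{291}{40} \gamma_{5} - 2 \gamma_{124} - \frac{3}{5} \gamma_{134} - \frac{3}{4} \gamma_{145} - \frac{41}{20} \gamma_{234} + \frac{57}{16} \gamma_{245} + \frac{147}{80} \gamma_{345}
(-\frac{1}{3} \gamma_{5}) R2 = \frac{1}{6} \gamma_{1} - \frac{19}{24} \gamma_{2} - \frac{49}{120} \gamma_{3} - \frac{97}{60} \gamma_{4} + \frac{41}{60} \gamma_{5} - \frac{4}{9} \gamma_{125} - \frac{2}{15} \gamma_{135} - \frac{7}{6} \gamma_{145} - \frac{41}{90} \gamma_{235} + \frac{443}{360} \gamma_{245} + \frac{313}{200} \gamma_{345}
Summing the partial products and collecting blades:
Answer: \frac{131}{12} \gamma_{1} - \frac{491}{720} \gamma_{2} + \frac{7}{400} \gamma_{3} - \frac{11567}{600} \gamma_{4} + \frac{459}{40} \gamma_{5} - \frac{334}{45} \gamma_{123} + \frac{931}{30} \gamma_{124} - \frac{359}{18} \gamma_{125} + \frac{4319}{150} \gamma_{134} - \frac{263}{30} \gamma_{135} - \frac{2443}{60} \gamma_{145} + \frac{10133}{900} \gamma_{234} - \frac{65}{9} \gamma_{235} - \frac{41}{720} \gamma_{245} + \frac{17663}{1200} \gamma_{345}


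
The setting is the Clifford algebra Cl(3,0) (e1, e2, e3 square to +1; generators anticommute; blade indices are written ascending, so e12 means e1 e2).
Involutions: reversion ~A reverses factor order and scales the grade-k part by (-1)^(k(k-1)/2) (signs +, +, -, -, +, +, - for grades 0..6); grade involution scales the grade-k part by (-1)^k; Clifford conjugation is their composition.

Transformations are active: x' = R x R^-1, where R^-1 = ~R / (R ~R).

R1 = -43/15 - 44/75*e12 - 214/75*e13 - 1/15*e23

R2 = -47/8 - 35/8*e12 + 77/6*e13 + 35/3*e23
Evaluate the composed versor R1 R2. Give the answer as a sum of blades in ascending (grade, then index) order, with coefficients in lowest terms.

Distribute over the terms of R1 (each basis-blade product reordered to ascending indices, repeated generators contracted through their squares):
(-43/15) R2 = 2021/120 + 301/24*e12 - 3311/90*e13 - 301/9*e23
(-44/75*e12) R2 = -77/30 + 517/150*e12 - 308/45*e13 + 1694/225*e23
(-214/75*e13) R2 = 8239/225 + 1498/45*e12 + 5029/300*e13 + 749/60*e23
(-1/15*e23) R2 = 7/9 - 77/90*e12 - 7/24*e13 + 47/120*e23
Summing the partial products and collecting blades:
Answer: 93007/1800 + 29053/600*e12 - 16297/600*e13 - 23473/1800*e23


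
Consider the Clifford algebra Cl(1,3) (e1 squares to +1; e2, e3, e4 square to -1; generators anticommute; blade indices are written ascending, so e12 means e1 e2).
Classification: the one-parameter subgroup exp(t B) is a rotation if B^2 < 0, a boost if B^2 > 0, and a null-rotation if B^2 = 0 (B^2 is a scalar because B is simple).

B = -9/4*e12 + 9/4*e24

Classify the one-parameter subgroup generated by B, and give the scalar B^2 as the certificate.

B^2 term by term: the squares give (-9/4)^2*(e12)^2 + (9/4)^2*(e24)^2 = 81/16*(+1) + 81/16*(-1) = 0 (each basis 2-blade squares to minus the product of its generators' squares); cross terms between blades sharing an index anticommute and cancel. So B^2 = 0.
Answer: null-rotation, certificate B^2 = 0. The scalar 0 is the complete invariant here: its sign names the subgroup type.


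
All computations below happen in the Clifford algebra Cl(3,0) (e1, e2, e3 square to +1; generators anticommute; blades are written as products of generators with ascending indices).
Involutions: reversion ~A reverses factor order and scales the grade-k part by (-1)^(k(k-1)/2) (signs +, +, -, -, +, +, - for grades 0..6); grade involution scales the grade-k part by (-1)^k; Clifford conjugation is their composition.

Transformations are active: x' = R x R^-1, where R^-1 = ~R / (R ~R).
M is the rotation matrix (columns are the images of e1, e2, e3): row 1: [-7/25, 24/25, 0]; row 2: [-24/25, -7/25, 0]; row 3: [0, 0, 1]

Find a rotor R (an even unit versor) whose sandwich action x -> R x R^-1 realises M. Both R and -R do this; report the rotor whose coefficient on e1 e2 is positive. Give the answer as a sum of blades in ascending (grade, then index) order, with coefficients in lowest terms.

Method: write R = a + b12*e1 e2 + b13*e1 e3 + b23*e2 e3 with a^2 + b12^2 + b13^2 + b23^2 = 1 (so R^-1 = ~R). Expanding the columns R e_j ~R gives tr M = 4a^2 - 1 and, from the antisymmetric part, M21 - M12 = -4a*b12, M13 - M31 = 4a*b13, M32 - M23 = -4a*b23.
Here tr M = 11/25, so a^2 = (1 + tr M)/4 = 9/25 and a = ±3/5. Taking a = 3/5: M21 - M12 = -48/25, M13 - M31 = 0, M32 - M23 = 0, giving b12 = 4/5, b13 = 0, b23 = 0, i.e. R = 3/5 + 4/5*e1 e2.
Its e1 e2 coefficient is already positive.
Answer: 3/5 + 4/5*e1 e2. Key observation: the double cover Spin(3) -> SO(3) sends R and -R to the same matrix (trace 11/25 here), so the stated sign of the e1 e2 coefficient is what selects one sheet.


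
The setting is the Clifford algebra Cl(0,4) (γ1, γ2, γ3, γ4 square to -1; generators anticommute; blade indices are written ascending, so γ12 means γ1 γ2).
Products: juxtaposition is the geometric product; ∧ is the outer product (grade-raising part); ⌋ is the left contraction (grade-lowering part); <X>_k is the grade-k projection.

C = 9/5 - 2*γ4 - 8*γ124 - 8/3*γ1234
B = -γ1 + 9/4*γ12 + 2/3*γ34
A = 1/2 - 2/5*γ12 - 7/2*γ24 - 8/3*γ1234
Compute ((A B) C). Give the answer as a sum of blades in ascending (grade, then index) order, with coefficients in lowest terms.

step 1: 9/10 - 1/2*γ1 + 2/5*γ2 + 209/72*γ12 - 63/8*γ14 - 7/3*γ23 + 19/3*γ34 + 7/2*γ124 + 8/3*γ234 - 4/15*γ1234
step 2: -11551/450 - 1717/180*γ1 + 1593/25*γ2 + 362/15*γ3 + 964/45*γ4 + 10481/360*γ12 + 64/3*γ13 - 1627/72*γ14 - 298/15*γ23 - 24/5*γ24 + 2584/135*γ34 + 752/15*γ123 - 1207/180*γ124 + 88/5*γ134 + 122/15*γ234 - 72/25*γ1234
Answer: -11551/450 - 1717/180*γ1 + 1593/25*γ2 + 362/15*γ3 + 964/45*γ4 + 10481/360*γ12 + 64/3*γ13 - 1627/72*γ14 - 298/15*γ23 - 24/5*γ24 + 2584/135*γ34 + 752/15*γ123 - 1207/180*γ124 + 88/5*γ134 + 122/15*γ234 - 72/25*γ1234


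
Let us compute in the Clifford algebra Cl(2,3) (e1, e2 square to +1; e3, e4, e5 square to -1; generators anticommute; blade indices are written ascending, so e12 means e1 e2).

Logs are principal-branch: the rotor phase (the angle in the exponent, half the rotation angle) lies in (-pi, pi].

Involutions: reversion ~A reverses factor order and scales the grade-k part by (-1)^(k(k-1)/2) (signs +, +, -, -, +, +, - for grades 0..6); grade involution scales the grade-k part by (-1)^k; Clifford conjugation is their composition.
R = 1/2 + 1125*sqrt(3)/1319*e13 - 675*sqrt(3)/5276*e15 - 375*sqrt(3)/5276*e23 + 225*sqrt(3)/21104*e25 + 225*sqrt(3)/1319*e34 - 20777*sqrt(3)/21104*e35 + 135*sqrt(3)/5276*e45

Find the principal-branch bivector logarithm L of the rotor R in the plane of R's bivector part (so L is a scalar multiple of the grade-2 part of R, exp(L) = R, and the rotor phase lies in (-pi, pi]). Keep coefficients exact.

The scalar part of R is 1/2, and that scalar determines the rotor phase on the principal branch; recovering the unit plane as bivector-part over sine of the phase gives L = phase * plane.
Concretely: cos(phase) = 1/2 gives phase = ±pi/3, and since phase/sin(phase) is even the sign is immaterial: L = (phase/sin(phase)) * <R>_2 = (2*sqrt(3)*pi/9) * <R>_2.
Answer: 750*pi/1319*e13 - 225*pi/2638*e15 - 125*pi/2638*e23 + 75*pi/10552*e25 + 150*pi/1319*e34 - 20777*pi/31656*e35 + 45*pi/2638*e45


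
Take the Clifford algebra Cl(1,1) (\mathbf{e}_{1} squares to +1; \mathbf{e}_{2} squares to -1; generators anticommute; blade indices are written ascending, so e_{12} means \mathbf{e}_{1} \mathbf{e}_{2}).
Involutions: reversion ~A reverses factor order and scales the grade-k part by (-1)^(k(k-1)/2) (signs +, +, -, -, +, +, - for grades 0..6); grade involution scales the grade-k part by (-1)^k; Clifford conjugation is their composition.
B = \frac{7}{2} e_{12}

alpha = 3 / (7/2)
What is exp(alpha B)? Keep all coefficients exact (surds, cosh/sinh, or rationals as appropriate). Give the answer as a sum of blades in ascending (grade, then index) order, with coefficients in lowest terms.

B^2 = (\frac{7}{2})^2*(e_{12})^2 = \frac{49}{4}*(+1) = \frac{49}{4} (a basis 2-blade squares to minus the product of its generators' squares).
B^2 = \frac{49}{4} — the positive square puts this in the hyperbolic regime; l = \frac{7}{2}, alpha*l = 3, so exp(alpha B) = cosh(3) + (sinh(3)/(\frac{7}{2}))*B = \cosh{\left(3 \right)} + (\frac{2 \sinh{\left(3 \right)}}{7})*B.
Answer: \cosh{\left(3 \right)} + \sinh{\left(3 \right)} e_{12}


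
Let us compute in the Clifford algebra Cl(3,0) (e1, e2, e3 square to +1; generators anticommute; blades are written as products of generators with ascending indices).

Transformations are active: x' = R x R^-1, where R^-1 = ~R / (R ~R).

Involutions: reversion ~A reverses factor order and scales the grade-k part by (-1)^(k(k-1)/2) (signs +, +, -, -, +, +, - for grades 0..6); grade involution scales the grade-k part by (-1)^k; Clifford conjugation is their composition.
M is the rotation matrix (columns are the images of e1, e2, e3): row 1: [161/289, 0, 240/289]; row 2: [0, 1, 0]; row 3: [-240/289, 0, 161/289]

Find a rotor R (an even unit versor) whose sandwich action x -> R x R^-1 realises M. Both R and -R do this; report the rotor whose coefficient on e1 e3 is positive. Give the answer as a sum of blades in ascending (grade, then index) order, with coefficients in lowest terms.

Method: write R = a + b12*e1 e2 + b13*e1 e3 + b23*e2 e3 with a^2 + b12^2 + b13^2 + b23^2 = 1 (so R^-1 = ~R). Expanding the columns R e_j ~R gives tr M = 4a^2 - 1 and, from the antisymmetric part, M21 - M12 = -4a*b12, M13 - M31 = 4a*b13, M32 - M23 = -4a*b23.
Here tr M = 611/289, so a^2 = (1 + tr M)/4 = 225/289 and a = ±15/17. Taking a = 15/17: M21 - M12 = 0, M13 - M31 = 480/289, M32 - M23 = 0, giving b12 = 0, b13 = 8/17, b23 = 0, i.e. R = 15/17 + 8/17*e1 e3.
Its e1 e3 coefficient is already positive.
Answer: 15/17 + 8/17*e1 e3. Note: both R and -R realise this M (trace 611/289); the covering map identifies them, and the e1 e3-coefficient sign is the tie-breaker.


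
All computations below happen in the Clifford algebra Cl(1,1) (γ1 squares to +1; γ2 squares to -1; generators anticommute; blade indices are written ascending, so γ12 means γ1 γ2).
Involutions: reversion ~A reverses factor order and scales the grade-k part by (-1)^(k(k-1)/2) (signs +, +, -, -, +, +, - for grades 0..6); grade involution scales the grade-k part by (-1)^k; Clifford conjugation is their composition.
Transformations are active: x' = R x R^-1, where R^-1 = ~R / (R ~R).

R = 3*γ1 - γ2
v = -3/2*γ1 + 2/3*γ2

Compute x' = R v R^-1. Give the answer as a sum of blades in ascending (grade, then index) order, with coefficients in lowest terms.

~R = 3*γ1 - γ2, and R ~R = 8, so R^-1 = ~R / (8).
R v = -23/6 + 1/2*γ12
Answer: -11/8*γ1 + 7/24*γ2


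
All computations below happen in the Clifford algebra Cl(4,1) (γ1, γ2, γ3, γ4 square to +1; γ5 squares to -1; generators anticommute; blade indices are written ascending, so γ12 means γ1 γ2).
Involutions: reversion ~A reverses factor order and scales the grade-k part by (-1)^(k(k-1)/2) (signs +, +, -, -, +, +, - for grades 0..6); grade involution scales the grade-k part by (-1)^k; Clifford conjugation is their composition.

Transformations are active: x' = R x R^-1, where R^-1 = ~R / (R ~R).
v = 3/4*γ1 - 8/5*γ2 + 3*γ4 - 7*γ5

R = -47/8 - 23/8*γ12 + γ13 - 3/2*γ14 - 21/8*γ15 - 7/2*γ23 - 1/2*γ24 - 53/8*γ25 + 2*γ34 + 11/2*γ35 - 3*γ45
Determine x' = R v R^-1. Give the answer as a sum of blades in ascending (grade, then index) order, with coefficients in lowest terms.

~R = -47/8 + 23/8*γ12 - γ13 + 3/2*γ14 + 21/8*γ15 + 7/2*γ23 + 1/2*γ24 + 53/8*γ25 - 2*γ34 - 11/2*γ35 + 3*γ45, and R ~R = -55/2, so R^-1 = ~R / (-55/2).
R v = -3629/160*γ1 - 5811/160*γ2 + 763/20*γ3 - 383/10*γ4 + 6639/160*γ5 - 41/40*γ123 - 57/5*γ124 + 1753/160*γ125 + 9/2*γ134 - 23/8*γ135 + 129/8*γ145 - 137/10*γ234 + 157/10*γ235 + 1127/40*γ245 - 61/2*γ345
Answer: -2389/110*γ1 - 1877/220*γ2 + 1637/55*γ3 + 181/55*γ4 + 4229/110*γ5


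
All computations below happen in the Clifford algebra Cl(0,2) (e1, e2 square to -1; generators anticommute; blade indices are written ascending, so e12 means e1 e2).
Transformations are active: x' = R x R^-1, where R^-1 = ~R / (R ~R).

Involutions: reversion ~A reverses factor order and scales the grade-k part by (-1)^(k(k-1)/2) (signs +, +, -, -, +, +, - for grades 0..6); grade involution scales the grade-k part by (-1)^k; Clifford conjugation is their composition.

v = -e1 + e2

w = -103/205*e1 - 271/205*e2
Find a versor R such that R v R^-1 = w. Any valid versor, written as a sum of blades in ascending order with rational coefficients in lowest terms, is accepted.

Construction: equal norms (both -2) license R = v + w = -308/205*e1 - 66/205*e2 — nothing changes along that direction, while (v - w)/2 changes sign, so v maps onto w.
Answer: -308/205*e1 - 66/205*e2


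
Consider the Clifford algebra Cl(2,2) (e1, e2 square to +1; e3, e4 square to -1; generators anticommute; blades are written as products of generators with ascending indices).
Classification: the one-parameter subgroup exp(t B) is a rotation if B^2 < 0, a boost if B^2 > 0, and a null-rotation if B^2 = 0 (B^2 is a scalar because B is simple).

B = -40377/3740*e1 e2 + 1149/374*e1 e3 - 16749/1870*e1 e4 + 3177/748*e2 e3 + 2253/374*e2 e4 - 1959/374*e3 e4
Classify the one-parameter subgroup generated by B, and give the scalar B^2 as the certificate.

B^2 term by term: the squares give (-40377/3740)^2*(e1 e2)^2 + (1149/374)^2*(e1 e3)^2 + (-16749/1870)^2*(e1 e4)^2 + (3177/748)^2*(e2 e3)^2 + (2253/374)^2*(e2 e4)^2 + (-1959/374)^2*(e3 e4)^2 = 1630302129/13987600*(-1) + 1320201/139876*(+1) + 280529001/3496900*(+1) + 10093329/559504*(+1) + 5076009/139876*(+1) + 3837681/139876*(-1) = 0 (each basis 2-blade squares to minus the product of its generators' squares); cross terms between blades sharing an index anticommute and cancel; the commuting (index-disjoint) pairs give grade-4 terms 2*c*c'*(blade product), which cancel blade by blade — e1 e2 e3 e4: 79098543/699380 - 2588697/69938 - 53211573/699380 = 0 — confirming B is simple. So B^2 = 0.
Answer: null-rotation, certificate B^2 = 0. The invariant at work: B^2 = 0 is unchanged by conjugation, hence its sign classifies the subgroup whatever basis B is written in.


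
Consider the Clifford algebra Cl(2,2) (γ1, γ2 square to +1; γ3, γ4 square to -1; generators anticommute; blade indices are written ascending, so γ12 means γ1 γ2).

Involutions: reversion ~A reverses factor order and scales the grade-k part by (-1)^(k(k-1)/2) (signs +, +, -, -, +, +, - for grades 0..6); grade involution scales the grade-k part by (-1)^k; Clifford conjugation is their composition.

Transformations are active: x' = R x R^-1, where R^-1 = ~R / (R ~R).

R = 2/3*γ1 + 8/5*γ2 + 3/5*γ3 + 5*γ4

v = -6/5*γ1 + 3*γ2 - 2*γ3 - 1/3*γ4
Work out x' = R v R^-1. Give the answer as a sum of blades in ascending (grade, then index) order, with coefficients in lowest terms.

~R = 2/3*γ1 + 8/5*γ2 + 3/5*γ3 + 5*γ4, and R ~R = -1006/45, so R^-1 = ~R / (-1006/45).
R v = 103/15 + 98/25*γ12 - 46/75*γ13 + 52/9*γ14 - 5*γ23 - 233/15*γ24 + 49/5*γ34
Answer: 1988/2515*γ1 - 10017/2515*γ2 + 4103/2515*γ3 - 4132/1509*γ4


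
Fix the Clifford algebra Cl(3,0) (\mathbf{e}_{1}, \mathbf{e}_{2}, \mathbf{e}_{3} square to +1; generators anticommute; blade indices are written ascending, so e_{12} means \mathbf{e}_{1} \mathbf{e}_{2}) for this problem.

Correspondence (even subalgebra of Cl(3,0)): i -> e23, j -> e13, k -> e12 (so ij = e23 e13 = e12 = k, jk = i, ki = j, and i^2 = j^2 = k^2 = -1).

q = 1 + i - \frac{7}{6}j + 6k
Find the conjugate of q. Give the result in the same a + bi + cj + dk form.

In blades: q = 1 + 6 e_{12} - \frac{7}{6} e_{13} + e_{23}.
Quaternion conjugation is reversion on the even subalgebra: the scalar is fixed and every grade-2 blade flips sign, giving 1 - 6 e_{12} + \frac{7}{6} e_{13} - e_{23}; translating back:
Answer: 1 - i + \frac{7}{6}j - 6k


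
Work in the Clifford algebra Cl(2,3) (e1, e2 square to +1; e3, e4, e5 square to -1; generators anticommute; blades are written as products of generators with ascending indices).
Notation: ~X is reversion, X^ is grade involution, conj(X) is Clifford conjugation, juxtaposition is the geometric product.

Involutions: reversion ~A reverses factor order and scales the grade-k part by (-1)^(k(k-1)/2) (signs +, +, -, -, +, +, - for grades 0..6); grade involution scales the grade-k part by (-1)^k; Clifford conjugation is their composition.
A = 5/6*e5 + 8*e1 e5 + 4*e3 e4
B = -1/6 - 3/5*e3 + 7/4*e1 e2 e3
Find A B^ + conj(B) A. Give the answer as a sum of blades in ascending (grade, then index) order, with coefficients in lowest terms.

first term: 12/5*e4 - 5/36*e5 - 4/3*e1 e5 - 2/3*e3 e4 - 1/2*e3 e5 - 7*e1 e2 e4 - 24/5*e1 e3 e5 + 14*e2 e3 e5 + 35/24*e1 e2 e3 e5
second term: -12/5*e4 - 5/36*e5 - 4/3*e1 e5 - 2/3*e3 e4 + 1/2*e3 e5 - 7*e1 e2 e4 - 24/5*e1 e3 e5 + 14*e2 e3 e5 + 35/24*e1 e2 e3 e5
Answer: -5/18*e5 - 8/3*e1 e5 - 4/3*e3 e4 - 14*e1 e2 e4 - 48/5*e1 e3 e5 + 28*e2 e3 e5 + 35/12*e1 e2 e3 e5


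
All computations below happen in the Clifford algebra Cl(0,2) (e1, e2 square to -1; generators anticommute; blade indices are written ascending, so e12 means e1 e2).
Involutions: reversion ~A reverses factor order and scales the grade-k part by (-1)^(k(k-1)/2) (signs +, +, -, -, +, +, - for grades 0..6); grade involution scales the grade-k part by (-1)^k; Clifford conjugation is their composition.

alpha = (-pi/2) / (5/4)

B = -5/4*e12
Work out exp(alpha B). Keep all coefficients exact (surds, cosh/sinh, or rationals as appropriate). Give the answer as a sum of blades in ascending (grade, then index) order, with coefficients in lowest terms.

B^2 = (-5/4)^2*(e12)^2 = 25/16*(-1) = -25/16 (a basis 2-blade squares to minus the product of its generators' squares).
B^2 = -25/16 — circular case — the even/odd split gives cos and sin: l = 5/4, alpha*l = -pi/2, so exp(alpha B) = cos(-pi/2) + (sin(-pi/2)/(5/4))*B = 0 + (-4/5)*B.
Answer: e12


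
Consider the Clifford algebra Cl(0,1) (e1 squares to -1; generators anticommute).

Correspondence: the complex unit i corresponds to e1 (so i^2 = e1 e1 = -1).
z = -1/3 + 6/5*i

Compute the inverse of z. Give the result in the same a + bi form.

In blades: z = -1/3 + 6/5*e1.
With qbar = -1/3 - 6/5*e1 (scalar fixed, mapped units negated), z qbar = 349/225 (the sum of squared coefficients), so z^-1 = qbar / (349/225) = -75/349 - 270/349*e1; translating back:
Answer: -75/349 - 270/349*i


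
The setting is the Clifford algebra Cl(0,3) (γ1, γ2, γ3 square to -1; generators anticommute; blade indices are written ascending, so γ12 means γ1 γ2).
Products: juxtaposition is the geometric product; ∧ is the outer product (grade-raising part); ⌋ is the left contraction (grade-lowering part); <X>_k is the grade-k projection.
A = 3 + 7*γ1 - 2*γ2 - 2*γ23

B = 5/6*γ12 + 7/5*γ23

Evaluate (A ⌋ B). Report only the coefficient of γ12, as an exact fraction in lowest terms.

step 1: 14/5 - 5/3*γ1 - 35/6*γ2 + 14/5*γ3 + 5/2*γ12 + 21/5*γ23
Answer: 5/2
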